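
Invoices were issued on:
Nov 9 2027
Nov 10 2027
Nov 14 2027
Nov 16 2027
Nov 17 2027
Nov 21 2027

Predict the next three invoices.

Nov 23 2027, Nov 24 2027, Nov 28 2027

Gaps: 1, 4, 2, 1, 4 days — not constant, but cyclic with period 3.
The events fall on every Tuesday, Wednesday and Sunday.
The following Tuesday is Nov 23 2027.
Next Wednesday: Nov 24 2027.
The following Sunday is Nov 28 2027.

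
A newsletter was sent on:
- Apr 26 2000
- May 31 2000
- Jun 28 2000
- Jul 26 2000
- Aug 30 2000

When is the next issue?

Every date is a Wednesday; gaps 35, 28, 28, 35 days.
Each is the last Wednesday of its month (at least one falls on the 29th or later, ruling out '4th Wednesday').
September 2000 ends with Wednesday Sep 27 2000.

Sep 27 2000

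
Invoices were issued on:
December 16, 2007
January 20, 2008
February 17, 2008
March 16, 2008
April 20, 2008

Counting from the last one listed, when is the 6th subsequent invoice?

October 19, 2008

Gaps: 35, 28, 28, 35 days — a mix of 28 and 35. Every date is a Sunday.
Each is the 3rd Sunday of its month.
May 2008 — 3rd Sunday is May 18, 2008.
June 2008 — 3rd Sunday is June 15, 2008.
July 2008 — 3rd Sunday is July 20, 2008.
3rd Sunday of August 2008: August 17, 2008.
September 2008 — 3rd Sunday is September 21, 2008.
3rd Sunday of October 2008: October 19, 2008.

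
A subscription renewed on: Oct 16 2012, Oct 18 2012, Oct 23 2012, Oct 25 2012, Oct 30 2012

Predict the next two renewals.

Gaps: 2, 5, 2, 5 days — not constant, but cyclic with period 2.
The events fall on every Tuesday and Thursday.
The following Thursday is Nov 1 2012.
The following Tuesday is Nov 6 2012.

Nov 1 2012, Nov 6 2012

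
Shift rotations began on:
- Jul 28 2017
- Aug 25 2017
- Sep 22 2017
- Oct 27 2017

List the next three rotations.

Nov 24 2017, Dec 22 2017, Jan 26 2018

These are Fridays at 28- or 35-day spacing (28, 28, 35).
The pattern: 4th Friday of the month.
4th Friday of November 2017: Nov 24 2017.
4th Friday of December 2017: Dec 22 2017.
4th Friday of January 2018: Jan 26 2018.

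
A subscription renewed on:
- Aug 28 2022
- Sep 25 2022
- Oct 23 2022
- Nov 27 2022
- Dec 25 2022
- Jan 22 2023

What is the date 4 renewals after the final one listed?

May 28 2023

All dates are Sundays, 28, 28, 35, 28, 28 days apart.
Specifically, the 4th Sunday of each month.
February 2023 — 4th Sunday is Feb 26 2023.
March 2023 — 4th Sunday is Mar 26 2023.
4th Sunday of April 2023: Apr 23 2023.
4th Sunday of May 2023: May 28 2023.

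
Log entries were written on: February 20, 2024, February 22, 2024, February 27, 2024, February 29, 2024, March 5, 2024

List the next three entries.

March 7, 2024; March 12, 2024; March 14, 2024

The gap pattern 2, 5, 2, 5 repeats every 2 events.
These are the Tuesdays and Thursdays of each week.
The following Thursday is March 7, 2024.
Next Tuesday: March 12, 2024.
The following Thursday is March 14, 2024.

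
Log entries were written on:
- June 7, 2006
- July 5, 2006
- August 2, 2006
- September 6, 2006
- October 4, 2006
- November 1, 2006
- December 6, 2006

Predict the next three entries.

These are Wednesdays at 28- or 35-day spacing (28, 28, 35, 28, 28, 35).
The pattern: 1st Wednesday of the month.
1st Wednesday of January 2007: January 3, 2007.
February 2007 — 1st Wednesday is February 7, 2007.
March 2007 — 1st Wednesday is March 7, 2007.

January 3, 2007; February 7, 2007; March 7, 2007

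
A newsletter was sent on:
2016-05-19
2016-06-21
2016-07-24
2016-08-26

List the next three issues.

2016-09-28, 2016-10-31, 2016-12-03

Gaps between consecutive events: 33, 33, 33 days — a constant 33-day interval.
2016-08-26 + 33 days = 2016-09-28.
2016-09-28 + 33 days = 2016-10-31.
2016-10-31 + 33 days = 2016-12-03.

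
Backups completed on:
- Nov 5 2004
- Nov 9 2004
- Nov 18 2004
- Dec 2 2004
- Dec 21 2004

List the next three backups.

The spacing grows by 5 each time: 4, 9, 14, 19 days.
Next gap: 24 days. Dec 21 2004 + 24 days = Jan 14 2005.
Next gap: 29 days. Jan 14 2005 + 29 days = Feb 12 2005.
Next gap: 34 days. Feb 12 2005 + 34 days = Mar 18 2005.

Jan 14 2005, Feb 12 2005, Mar 18 2005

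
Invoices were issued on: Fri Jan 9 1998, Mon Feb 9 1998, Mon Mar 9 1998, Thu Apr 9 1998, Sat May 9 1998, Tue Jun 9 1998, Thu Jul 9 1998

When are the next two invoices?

Sun Aug 9 1998, Wed Sep 9 1998

Each date is the 9th; the gaps (31, 28, 31, 30, 31, 30) track the month lengths.
The rule is the 9th of each month.
August 1998: Sun Aug 9 1998.
Next: September 1998 → Wed Sep 9 1998.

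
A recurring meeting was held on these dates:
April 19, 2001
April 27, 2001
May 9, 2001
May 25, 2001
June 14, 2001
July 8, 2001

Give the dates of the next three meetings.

Intervals are 8, 12, 16, 20, 24 days — an arithmetic progression with common difference 4.
Next gap: 28 days. July 8, 2001 + 28 days = August 5, 2001.
Next gap: 32 days. August 5, 2001 + 32 days = September 6, 2001.
Next gap: 36 days. September 6, 2001 + 36 days = October 12, 2001.

August 5, 2001; September 6, 2001; October 12, 2001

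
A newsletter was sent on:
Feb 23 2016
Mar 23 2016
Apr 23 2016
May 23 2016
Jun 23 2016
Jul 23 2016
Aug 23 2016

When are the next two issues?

Sep 23 2016, Oct 23 2016

The day-of-month is always 23 (29, 31, 30, 31, 30, 31 days between events).
So this recurs on the 23rd of each month.
Next: September 2016 → Sep 23 2016.
Next: October 2016 → Oct 23 2016.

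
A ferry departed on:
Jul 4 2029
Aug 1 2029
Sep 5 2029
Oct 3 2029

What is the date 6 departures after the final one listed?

These are Wednesdays at 28- or 35-day spacing (28, 35, 28).
The pattern: 1st Wednesday of the month.
1st Wednesday of November 2029: Nov 7 2029.
December 2029 — 1st Wednesday is Dec 5 2029.
1st Wednesday of January 2030: Jan 2 2030.
February 2030 — 1st Wednesday is Feb 6 2030.
1st Wednesday of March 2030: Mar 6 2030.
April 2030 — 1st Wednesday is Apr 3 2030.

Apr 3 2030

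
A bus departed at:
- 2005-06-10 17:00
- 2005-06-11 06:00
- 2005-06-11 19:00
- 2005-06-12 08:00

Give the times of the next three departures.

2005-06-12 21:00, 2005-06-13 10:00, 2005-06-13 23:00

Gaps: 13, 13, 13 hours — each event is 13 hours after the previous one.
2005-06-12 08:00 + 13 h = 2005-06-12 21:00.
2005-06-12 21:00 + 13 h = 2005-06-13 10:00.
2005-06-13 10:00 + 13 h = 2005-06-13 23:00.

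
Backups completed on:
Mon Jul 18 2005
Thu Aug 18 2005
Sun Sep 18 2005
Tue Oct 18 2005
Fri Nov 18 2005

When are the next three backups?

Sun Dec 18 2005, Wed Jan 18 2006, Sat Feb 18 2006

Gaps: 31, 31, 30, 31 days — not constant. Every event is on the 18th of the month.
Pattern: the 18th of each month.
Next: December 2005 → Sun Dec 18 2005.
January 2006: Wed Jan 18 2006.
February 2006: Sat Feb 18 2006.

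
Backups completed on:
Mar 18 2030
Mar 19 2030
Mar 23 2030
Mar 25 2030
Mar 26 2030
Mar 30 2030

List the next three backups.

Gaps: 1, 4, 2, 1, 4 days — not constant, but cyclic with period 3.
The events fall on every Monday, Tuesday and Saturday.
The following Monday is Apr 1 2030.
Next Tuesday: Apr 2 2030.
The following Saturday is Apr 6 2030.

Apr 1 2030, Apr 2 2030, Apr 6 2030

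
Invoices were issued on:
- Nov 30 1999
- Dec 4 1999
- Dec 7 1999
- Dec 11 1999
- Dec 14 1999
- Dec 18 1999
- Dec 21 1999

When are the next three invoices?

Every event lands on a Tuesday or Saturday (gaps cycle 4, 3, 4, 3, 4, 3).
So the schedule is: every Tuesday and Saturday.
Next Saturday: Dec 25 1999.
Next Tuesday: Dec 28 1999.
The following Saturday is Jan 1 2000.

Dec 25 1999, Dec 28 1999, Jan 1 2000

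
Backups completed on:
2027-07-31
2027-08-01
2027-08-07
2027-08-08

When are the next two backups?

2027-08-14, 2027-08-15

Gaps: 1, 6, 1 days — not constant, but cyclic with period 2.
The events fall on every Saturday and Sunday.
The following Saturday is 2027-08-14.
Next Sunday: 2027-08-15.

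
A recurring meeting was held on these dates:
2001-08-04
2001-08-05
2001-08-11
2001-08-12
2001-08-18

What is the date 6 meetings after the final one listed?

2001-09-08

Gaps: 1, 6, 1, 6 days — not constant, but cyclic with period 2.
The events fall on every Saturday and Sunday.
The following Sunday is 2001-08-19.
The following Saturday is 2001-08-25.
The following Sunday is 2001-08-26.
The following Saturday is 2001-09-01.
Next Sunday: 2001-09-02.
Next Saturday: 2001-09-08.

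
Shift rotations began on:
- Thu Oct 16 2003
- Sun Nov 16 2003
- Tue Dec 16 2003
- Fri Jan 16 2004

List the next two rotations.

The day-of-month is always 16 (31, 30, 31 days between events).
So this recurs on the 16th of each month.
February 2004: Mon Feb 16 2004.
Next: March 2004 → Tue Mar 16 2004.

Mon Feb 16 2004, Tue Mar 16 2004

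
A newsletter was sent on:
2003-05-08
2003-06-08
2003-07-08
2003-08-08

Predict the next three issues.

2003-09-08, 2003-10-08, 2003-11-08

Gaps: 31, 30, 31 days — not constant. Every event is on the 8th of the month.
Pattern: the 8th of each month.
September 2003: 2003-09-08.
Next: October 2003 → 2003-10-08.
Next: November 2003 → 2003-11-08.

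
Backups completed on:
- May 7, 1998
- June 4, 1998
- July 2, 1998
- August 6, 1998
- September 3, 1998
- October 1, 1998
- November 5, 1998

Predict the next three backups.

Gaps: 28, 28, 35, 28, 28, 35 days — a mix of 28 and 35. Every date is a Thursday.
Each is the 1st Thursday of its month.
1st Thursday of December 1998: December 3, 1998.
January 1999 — 1st Thursday is January 7, 1999.
1st Thursday of February 1999: February 4, 1999.

December 3, 1998; January 7, 1999; February 4, 1999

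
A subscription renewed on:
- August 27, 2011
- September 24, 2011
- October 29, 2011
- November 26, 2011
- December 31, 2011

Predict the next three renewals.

All Saturdays; the gaps (28, 35, 28, 35) vary with month length.
This is the last Saturday of each month.
Last Saturday of January 2012: January 28, 2012.
February 2012 ends with Saturday February 25, 2012.
March 2012 ends with Saturday March 31, 2012.

January 28, 2012; February 25, 2012; March 31, 2012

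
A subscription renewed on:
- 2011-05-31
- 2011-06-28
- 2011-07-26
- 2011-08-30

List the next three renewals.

Every date is a Tuesday; gaps 28, 28, 35 days.
Each is the last Tuesday of its month (at least one falls on the 29th or later, ruling out '4th Tuesday').
September 2011 ends with Tuesday 2011-09-27.
October 2011 ends with Tuesday 2011-10-25.
Last Tuesday of November 2011: 2011-11-29.

2011-09-27, 2011-10-25, 2011-11-29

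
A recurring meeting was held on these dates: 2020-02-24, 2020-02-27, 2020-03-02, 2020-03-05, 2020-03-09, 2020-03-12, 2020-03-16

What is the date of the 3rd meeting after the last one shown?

Every event lands on a Monday or Thursday (gaps cycle 3, 4, 3, 4, 3, 4).
So the schedule is: every Monday and Thursday.
The following Thursday is 2020-03-19.
Next Monday: 2020-03-23.
Next Thursday: 2020-03-26.

2020-03-26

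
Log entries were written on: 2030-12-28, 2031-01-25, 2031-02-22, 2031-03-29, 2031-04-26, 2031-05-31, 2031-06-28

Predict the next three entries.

Every date is a Saturday; gaps 28, 28, 35, 28, 35, 28 days.
Each is the last Saturday of its month (at least one falls on the 29th or later, ruling out '4th Saturday').
Last Saturday of July 2031: 2031-07-26.
Last Saturday of August 2031: 2031-08-30.
September 2031 ends with Saturday 2031-09-27.

2031-07-26, 2031-08-30, 2031-09-27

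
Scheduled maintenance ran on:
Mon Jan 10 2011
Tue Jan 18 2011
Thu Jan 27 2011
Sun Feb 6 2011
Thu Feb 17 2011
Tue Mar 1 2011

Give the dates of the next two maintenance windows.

The spacing grows by 1 each time: 8, 9, 10, 11, 12 days.
Next gap: 13 days. Tue Mar 1 2011 + 13 days = Mon Mar 14 2011.
Next gap: 14 days. Mon Mar 14 2011 + 14 days = Mon Mar 28 2011.

Mon Mar 14 2011, Mon Mar 28 2011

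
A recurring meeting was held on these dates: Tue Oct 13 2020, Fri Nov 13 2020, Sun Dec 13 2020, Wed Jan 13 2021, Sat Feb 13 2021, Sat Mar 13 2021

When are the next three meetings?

Tue Apr 13 2021, Thu May 13 2021, Sun Jun 13 2021

Each date is the 13th; the gaps (31, 30, 31, 31, 28) track the month lengths.
The rule is the 13th of each month.
April 2021: Tue Apr 13 2021.
May 2021: Thu May 13 2021.
Next: June 2021 → Sun Jun 13 2021.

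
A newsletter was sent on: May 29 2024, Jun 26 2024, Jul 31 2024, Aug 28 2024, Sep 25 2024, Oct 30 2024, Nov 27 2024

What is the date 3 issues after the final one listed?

These are Wednesdays with 28, 35, 28, 28, 35, 28-day gaps.
Each is the final Wednesday of its month — May 29 2024 is past the 28th, so '4th Wednesday' doesn't fit.
December 2024 ends with Wednesday Dec 25 2024.
January 2025 ends with Wednesday Jan 29 2025.
Last Wednesday of February 2025: Feb 26 2025.

Feb 26 2025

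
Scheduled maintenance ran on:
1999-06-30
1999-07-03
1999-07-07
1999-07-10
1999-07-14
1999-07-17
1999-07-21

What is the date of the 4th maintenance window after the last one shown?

The gap pattern 3, 4, 3, 4, 3, 4 repeats every 2 events.
These are the Wednesdays and Saturdays of each week.
Next Saturday: 1999-07-24.
Next Wednesday: 1999-07-28.
The following Saturday is 1999-07-31.
The following Wednesday is 1999-08-04.

1999-08-04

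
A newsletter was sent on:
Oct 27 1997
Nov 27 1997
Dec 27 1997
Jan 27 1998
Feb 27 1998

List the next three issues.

Mar 27 1998, Apr 27 1998, May 27 1998

Each date is the 27th; the gaps (31, 30, 31, 31) track the month lengths.
The rule is the 27th of each month.
March 1998: Mar 27 1998.
Next: April 1998 → Apr 27 1998.
May 1998: May 27 1998.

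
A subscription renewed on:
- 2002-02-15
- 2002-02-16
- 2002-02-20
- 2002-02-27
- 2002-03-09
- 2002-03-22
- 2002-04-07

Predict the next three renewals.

Gaps: 1, 4, 7, 10, 13, 16 days — each gap is 3 larger than the previous one.
Next gap: 19 days. 2002-04-07 + 19 days = 2002-04-26.
Next gap: 22 days. 2002-04-26 + 22 days = 2002-05-18.
Next gap: 25 days. 2002-05-18 + 25 days = 2002-06-12.

2002-04-26, 2002-05-18, 2002-06-12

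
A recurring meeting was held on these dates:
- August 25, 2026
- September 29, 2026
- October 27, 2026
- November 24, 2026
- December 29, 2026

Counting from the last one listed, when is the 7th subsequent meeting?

July 27, 2027

These are Tuesdays with 35, 28, 28, 35-day gaps.
Each is the final Tuesday of its month — September 29, 2026 is past the 28th, so '4th Tuesday' doesn't fit.
Last Tuesday of January 2027: January 26, 2027.
Last Tuesday of February 2027: February 23, 2027.
Last Tuesday of March 2027: March 30, 2027.
April 2027 ends with Tuesday April 27, 2027.
Last Tuesday of May 2027: May 25, 2027.
Last Tuesday of June 2027: June 29, 2027.
Last Tuesday of July 2027: July 27, 2027.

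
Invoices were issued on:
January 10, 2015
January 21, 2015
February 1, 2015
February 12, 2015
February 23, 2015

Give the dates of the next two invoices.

March 6, 2015; March 17, 2015

Gaps between consecutive events: 11, 11, 11, 11 days — a constant 11-day interval.
February 23, 2015 + 11 days = March 6, 2015.
March 6, 2015 + 11 days = March 17, 2015.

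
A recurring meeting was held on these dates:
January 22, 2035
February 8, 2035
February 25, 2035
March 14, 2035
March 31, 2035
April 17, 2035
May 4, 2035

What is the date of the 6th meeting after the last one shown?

Gaps between consecutive events: 17, 17, 17, 17, 17, 17 days — a constant 17-day interval.
May 4, 2035 + 17 days = May 21, 2035.
May 21, 2035 + 17 days = June 7, 2035.
June 7, 2035 + 17 days = June 24, 2035.
June 24, 2035 + 17 days = July 11, 2035.
July 11, 2035 + 17 days = July 28, 2035.
July 28, 2035 + 17 days = August 14, 2035.

August 14, 2035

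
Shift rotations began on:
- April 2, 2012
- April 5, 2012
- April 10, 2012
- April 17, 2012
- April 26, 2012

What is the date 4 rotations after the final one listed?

June 21, 2012

The spacing grows by 2 each time: 3, 5, 7, 9 days.
Next gap: 11 days. April 26, 2012 + 11 days = May 7, 2012.
Next gap: 13 days. May 7, 2012 + 13 days = May 20, 2012.
Next gap: 15 days. May 20, 2012 + 15 days = June 4, 2012.
Next gap: 17 days. June 4, 2012 + 17 days = June 21, 2012.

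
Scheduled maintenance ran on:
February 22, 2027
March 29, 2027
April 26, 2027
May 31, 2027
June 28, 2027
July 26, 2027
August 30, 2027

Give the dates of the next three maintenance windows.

These are Mondays with 35, 28, 35, 28, 28, 35-day gaps.
Each is the final Monday of its month — March 29, 2027 is past the 28th, so '4th Monday' doesn't fit.
September 2027 ends with Monday September 27, 2027.
Last Monday of October 2027: October 25, 2027.
November 2027 ends with Monday November 29, 2027.

September 27, 2027; October 25, 2027; November 29, 2027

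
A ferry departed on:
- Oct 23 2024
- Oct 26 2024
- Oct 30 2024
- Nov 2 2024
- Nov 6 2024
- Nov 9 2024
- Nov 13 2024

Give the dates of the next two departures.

Every event lands on a Wednesday or Saturday (gaps cycle 3, 4, 3, 4, 3, 4).
So the schedule is: every Wednesday and Saturday.
The following Saturday is Nov 16 2024.
Next Wednesday: Nov 20 2024.

Nov 16 2024, Nov 20 2024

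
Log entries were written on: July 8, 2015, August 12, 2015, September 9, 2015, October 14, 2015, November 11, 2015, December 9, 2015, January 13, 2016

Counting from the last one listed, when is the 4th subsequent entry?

All dates are Wednesdays, 35, 28, 35, 28, 28, 35 days apart.
Specifically, the 2nd Wednesday of each month.
2nd Wednesday of February 2016: February 10, 2016.
March 2016 — 2nd Wednesday is March 9, 2016.
2nd Wednesday of April 2016: April 13, 2016.
May 2016 — 2nd Wednesday is May 11, 2016.

May 11, 2016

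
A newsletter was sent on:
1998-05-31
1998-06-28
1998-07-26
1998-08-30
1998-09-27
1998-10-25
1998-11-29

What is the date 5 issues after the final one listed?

These are Sundays with 28, 28, 35, 28, 28, 35-day gaps.
Each is the final Sunday of its month — 1998-05-31 is past the 28th, so '4th Sunday' doesn't fit.
December 1998 ends with Sunday 1998-12-27.
Last Sunday of January 1999: 1999-01-31.
February 1999 ends with Sunday 1999-02-28.
Last Sunday of March 1999: 1999-03-28.
April 1999 ends with Sunday 1999-04-25.

1999-04-25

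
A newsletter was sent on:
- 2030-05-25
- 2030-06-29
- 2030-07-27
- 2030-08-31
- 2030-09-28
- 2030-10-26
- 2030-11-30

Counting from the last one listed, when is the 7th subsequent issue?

These are Saturdays with 35, 28, 35, 28, 28, 35-day gaps.
Each is the final Saturday of its month — 2030-06-29 is past the 28th, so '4th Saturday' doesn't fit.
December 2030 ends with Saturday 2030-12-28.
January 2031 ends with Saturday 2031-01-25.
Last Saturday of February 2031: 2031-02-22.
March 2031 ends with Saturday 2031-03-29.
Last Saturday of April 2031: 2031-04-26.
Last Saturday of May 2031: 2031-05-31.
Last Saturday of June 2031: 2031-06-28.

2031-06-28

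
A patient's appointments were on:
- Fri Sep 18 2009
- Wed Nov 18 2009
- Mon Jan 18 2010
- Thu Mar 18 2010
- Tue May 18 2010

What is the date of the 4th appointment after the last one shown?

Tue Jan 18 2011

The day-of-month is always 18 (61, 61, 59, 61 days between events).
So this recurs on the 18th of every 2 months.
July 2010: Sun Jul 18 2010.
Next: September 2010 → Sat Sep 18 2010.
November 2010: Thu Nov 18 2010.
Next: January 2011 → Tue Jan 18 2011.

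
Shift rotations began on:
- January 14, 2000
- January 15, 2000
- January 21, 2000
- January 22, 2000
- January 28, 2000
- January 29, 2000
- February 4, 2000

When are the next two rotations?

February 5, 2000; February 11, 2000

Every event lands on a Friday or Saturday (gaps cycle 1, 6, 1, 6, 1, 6).
So the schedule is: every Friday and Saturday.
Next Saturday: February 5, 2000.
Next Friday: February 11, 2000.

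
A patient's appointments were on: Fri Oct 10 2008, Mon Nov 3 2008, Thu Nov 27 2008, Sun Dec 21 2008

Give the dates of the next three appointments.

Every event comes 24 days after the last (24, 24, 24).
Sun Dec 21 2008 + 24 days = Wed Jan 14 2009.
Wed Jan 14 2009 + 24 days = Sat Feb 7 2009.
Sat Feb 7 2009 + 24 days = Tue Mar 3 2009.

Wed Jan 14 2009, Sat Feb 7 2009, Tue Mar 3 2009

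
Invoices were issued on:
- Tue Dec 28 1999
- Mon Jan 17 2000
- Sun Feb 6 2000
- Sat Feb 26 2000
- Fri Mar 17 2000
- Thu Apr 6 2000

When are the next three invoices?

Gaps between consecutive events: 20, 20, 20, 20, 20 days — a constant 20-day interval.
Thu Apr 6 2000 + 20 days = Wed Apr 26 2000.
Wed Apr 26 2000 + 20 days = Tue May 16 2000.
Tue May 16 2000 + 20 days = Mon Jun 5 2000.

Wed Apr 26 2000, Tue May 16 2000, Mon Jun 5 2000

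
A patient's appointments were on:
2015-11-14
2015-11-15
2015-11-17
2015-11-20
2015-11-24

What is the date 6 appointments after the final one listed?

2016-01-08

The spacing grows by 1 each time: 1, 2, 3, 4 days.
Next gap: 5 days. 2015-11-24 + 5 days = 2015-11-29.
Next gap: 6 days. 2015-11-29 + 6 days = 2015-12-05.
Next gap: 7 days. 2015-12-05 + 7 days = 2015-12-12.
Next gap: 8 days. 2015-12-12 + 8 days = 2015-12-20.
Next gap: 9 days. 2015-12-20 + 9 days = 2015-12-29.
Next gap: 10 days. 2015-12-29 + 10 days = 2016-01-08.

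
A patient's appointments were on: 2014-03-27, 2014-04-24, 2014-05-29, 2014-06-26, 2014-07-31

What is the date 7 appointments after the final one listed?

These are Thursdays with 28, 35, 28, 35-day gaps.
Each is the final Thursday of its month — 2014-05-29 is past the 28th, so '4th Thursday' doesn't fit.
Last Thursday of August 2014: 2014-08-28.
September 2014 ends with Thursday 2014-09-25.
Last Thursday of October 2014: 2014-10-30.
Last Thursday of November 2014: 2014-11-27.
Last Thursday of December 2014: 2014-12-25.
January 2015 ends with Thursday 2015-01-29.
February 2015 ends with Thursday 2015-02-26.

2015-02-26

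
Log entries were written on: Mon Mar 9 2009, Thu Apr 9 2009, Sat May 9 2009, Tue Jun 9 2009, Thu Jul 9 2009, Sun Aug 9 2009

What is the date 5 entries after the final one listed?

Gaps: 31, 30, 31, 30, 31 days — not constant. Every event is on the 9th of the month.
Pattern: the 9th of each month.
September 2009: Wed Sep 9 2009.
Next: October 2009 → Fri Oct 9 2009.
November 2009: Mon Nov 9 2009.
Next: December 2009 → Wed Dec 9 2009.
Next: January 2010 → Sat Jan 9 2010.

Sat Jan 9 2010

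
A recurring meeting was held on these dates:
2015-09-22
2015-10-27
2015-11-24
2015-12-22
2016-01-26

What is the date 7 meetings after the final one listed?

Gaps: 35, 28, 28, 35 days — a mix of 28 and 35. Every date is a Tuesday.
Each is the 4th Tuesday of its month.
February 2016 — 4th Tuesday is 2016-02-23.
March 2016 — 4th Tuesday is 2016-03-22.
4th Tuesday of April 2016: 2016-04-26.
4th Tuesday of May 2016: 2016-05-24.
June 2016 — 4th Tuesday is 2016-06-28.
4th Tuesday of July 2016: 2016-07-26.
August 2016 — 4th Tuesday is 2016-08-23.

2016-08-23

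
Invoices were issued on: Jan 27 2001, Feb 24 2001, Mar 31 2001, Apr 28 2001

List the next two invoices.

All Saturdays; the gaps (28, 35, 28) vary with month length.
This is the last Saturday of each month.
Last Saturday of May 2001: May 26 2001.
Last Saturday of June 2001: Jun 30 2001.

May 26 2001, Jun 30 2001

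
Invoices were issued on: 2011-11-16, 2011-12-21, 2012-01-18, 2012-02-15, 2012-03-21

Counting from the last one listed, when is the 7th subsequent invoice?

2012-10-17

These are Wednesdays at 28- or 35-day spacing (35, 28, 28, 35).
The pattern: 3rd Wednesday of the month.
3rd Wednesday of April 2012: 2012-04-18.
May 2012 — 3rd Wednesday is 2012-05-16.
June 2012 — 3rd Wednesday is 2012-06-20.
3rd Wednesday of July 2012: 2012-07-18.
August 2012 — 3rd Wednesday is 2012-08-15.
September 2012 — 3rd Wednesday is 2012-09-19.
October 2012 — 3rd Wednesday is 2012-10-17.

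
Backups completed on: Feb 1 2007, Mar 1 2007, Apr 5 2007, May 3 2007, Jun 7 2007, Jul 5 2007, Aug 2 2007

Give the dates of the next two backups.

Sep 6 2007, Oct 4 2007

Gaps: 28, 35, 28, 35, 28, 28 days — a mix of 28 and 35. Every date is a Thursday.
Each is the 1st Thursday of its month.
September 2007 — 1st Thursday is Sep 6 2007.
1st Thursday of October 2007: Oct 4 2007.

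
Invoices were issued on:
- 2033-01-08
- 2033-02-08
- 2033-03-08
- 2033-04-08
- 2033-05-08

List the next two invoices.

Each date is the 8th; the gaps (31, 28, 31, 30) track the month lengths.
The rule is the 8th of each month.
June 2033: 2033-06-08.
Next: July 2033 → 2033-07-08.

2033-06-08, 2033-07-08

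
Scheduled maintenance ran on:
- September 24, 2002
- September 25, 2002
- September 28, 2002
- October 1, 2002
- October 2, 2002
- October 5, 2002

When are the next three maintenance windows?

Every event lands on a Tuesday or Wednesday or Saturday (gaps cycle 1, 3, 3, 1, 3).
So the schedule is: every Tuesday, Wednesday and Saturday.
Next Tuesday: October 8, 2002.
Next Wednesday: October 9, 2002.
The following Saturday is October 12, 2002.

October 8, 2002; October 9, 2002; October 12, 2002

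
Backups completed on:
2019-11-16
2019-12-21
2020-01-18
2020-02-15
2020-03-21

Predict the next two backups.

2020-04-18, 2020-05-16

These are Saturdays at 28- or 35-day spacing (35, 28, 28, 35).
The pattern: 3rd Saturday of the month.
April 2020 — 3rd Saturday is 2020-04-18.
3rd Saturday of May 2020: 2020-05-16.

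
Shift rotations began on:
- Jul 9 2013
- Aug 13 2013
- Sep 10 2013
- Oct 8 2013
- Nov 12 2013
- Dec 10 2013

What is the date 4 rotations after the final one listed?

Apr 8 2014

Gaps: 35, 28, 28, 35, 28 days — a mix of 28 and 35. Every date is a Tuesday.
Each is the 2nd Tuesday of its month.
January 2014 — 2nd Tuesday is Jan 14 2014.
2nd Tuesday of February 2014: Feb 11 2014.
March 2014 — 2nd Tuesday is Mar 11 2014.
April 2014 — 2nd Tuesday is Apr 8 2014.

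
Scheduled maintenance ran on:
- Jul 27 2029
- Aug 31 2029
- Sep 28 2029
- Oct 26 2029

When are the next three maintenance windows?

These are Fridays with 35, 28, 28-day gaps.
Each is the final Friday of its month — Aug 31 2029 is past the 28th, so '4th Friday' doesn't fit.
Last Friday of November 2029: Nov 30 2029.
Last Friday of December 2029: Dec 28 2029.
Last Friday of January 2030: Jan 25 2030.

Nov 30 2029, Dec 28 2029, Jan 25 2030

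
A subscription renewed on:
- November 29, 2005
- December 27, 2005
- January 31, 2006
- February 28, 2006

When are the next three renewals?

All Tuesdays; the gaps (28, 35, 28) vary with month length.
This is the last Tuesday of each month.
March 2006 ends with Tuesday March 28, 2006.
Last Tuesday of April 2006: April 25, 2006.
Last Tuesday of May 2006: May 30, 2006.

March 28, 2006; April 25, 2006; May 30, 2006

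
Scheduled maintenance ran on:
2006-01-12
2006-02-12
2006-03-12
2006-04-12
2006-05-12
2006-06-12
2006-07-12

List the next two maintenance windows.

2006-08-12, 2006-09-12

Gaps: 31, 28, 31, 30, 31, 30 days — not constant. Every event is on the 12th of the month.
Pattern: the 12th of each month.
August 2006: 2006-08-12.
Next: September 2006 → 2006-09-12.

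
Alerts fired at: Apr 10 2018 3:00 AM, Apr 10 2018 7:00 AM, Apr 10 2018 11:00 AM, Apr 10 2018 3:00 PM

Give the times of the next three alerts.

The interval is a steady 4 hours (4, 4, 4).
Apr 10 2018 3:00 PM + 4 h = Apr 10 2018 7:00 PM.
Apr 10 2018 7:00 PM + 4 h = Apr 10 2018 11:00 PM.
Apr 10 2018 11:00 PM + 4 h = Apr 11 2018 3:00 AM.

Apr 10 2018 7:00 PM, Apr 10 2018 11:00 PM, Apr 11 2018 3:00 AM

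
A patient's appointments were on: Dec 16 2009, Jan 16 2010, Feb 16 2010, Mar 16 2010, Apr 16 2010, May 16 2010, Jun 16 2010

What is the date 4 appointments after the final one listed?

Oct 16 2010

Gaps: 31, 31, 28, 31, 30, 31 days — not constant. Every event is on the 16th of the month.
Pattern: the 16th of each month.
July 2010: Jul 16 2010.
Next: August 2010 → Aug 16 2010.
September 2010: Sep 16 2010.
Next: October 2010 → Oct 16 2010.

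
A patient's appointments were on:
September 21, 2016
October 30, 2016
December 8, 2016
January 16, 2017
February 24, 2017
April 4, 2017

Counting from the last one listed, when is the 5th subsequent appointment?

October 16, 2017

The spacing is 39, 39, 39, 39, 39 days — always 39 days.
April 4, 2017 + 39 days = May 13, 2017.
May 13, 2017 + 39 days = June 21, 2017.
June 21, 2017 + 39 days = July 30, 2017.
July 30, 2017 + 39 days = September 7, 2017.
September 7, 2017 + 39 days = October 16, 2017.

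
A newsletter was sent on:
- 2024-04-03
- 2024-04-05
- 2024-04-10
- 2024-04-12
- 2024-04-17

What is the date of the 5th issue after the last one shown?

2024-05-03

Every event lands on a Wednesday or Friday (gaps cycle 2, 5, 2, 5).
So the schedule is: every Wednesday and Friday.
The following Friday is 2024-04-19.
The following Wednesday is 2024-04-24.
Next Friday: 2024-04-26.
Next Wednesday: 2024-05-01.
Next Friday: 2024-05-03.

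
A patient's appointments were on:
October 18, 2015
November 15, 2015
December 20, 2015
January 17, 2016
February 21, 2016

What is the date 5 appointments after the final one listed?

These are Sundays at 28- or 35-day spacing (28, 35, 28, 35).
The pattern: 3rd Sunday of the month.
3rd Sunday of March 2016: March 20, 2016.
April 2016 — 3rd Sunday is April 17, 2016.
May 2016 — 3rd Sunday is May 15, 2016.
June 2016 — 3rd Sunday is June 19, 2016.
July 2016 — 3rd Sunday is July 17, 2016.

July 17, 2016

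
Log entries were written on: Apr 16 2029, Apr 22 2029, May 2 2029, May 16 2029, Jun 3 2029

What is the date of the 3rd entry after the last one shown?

Gaps: 6, 10, 14, 18 days — each gap is 4 larger than the previous one.
Next gap: 22 days. Jun 3 2029 + 22 days = Jun 25 2029.
Next gap: 26 days. Jun 25 2029 + 26 days = Jul 21 2029.
Next gap: 30 days. Jul 21 2029 + 30 days = Aug 20 2029.

Aug 20 2029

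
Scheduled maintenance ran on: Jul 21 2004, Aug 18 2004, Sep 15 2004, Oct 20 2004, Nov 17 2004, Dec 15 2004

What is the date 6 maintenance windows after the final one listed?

Jun 15 2005

These are Wednesdays at 28- or 35-day spacing (28, 28, 35, 28, 28).
The pattern: 3rd Wednesday of the month.
January 2005 — 3rd Wednesday is Jan 19 2005.
February 2005 — 3rd Wednesday is Feb 16 2005.
March 2005 — 3rd Wednesday is Mar 16 2005.
April 2005 — 3rd Wednesday is Apr 20 2005.
3rd Wednesday of May 2005: May 18 2005.
June 2005 — 3rd Wednesday is Jun 15 2005.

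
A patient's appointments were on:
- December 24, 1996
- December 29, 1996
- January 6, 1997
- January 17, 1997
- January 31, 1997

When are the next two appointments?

The spacing grows by 3 each time: 5, 8, 11, 14 days.
Next gap: 17 days. January 31, 1997 + 17 days = February 17, 1997.
Next gap: 20 days. February 17, 1997 + 20 days = March 9, 1997.

February 17, 1997; March 9, 1997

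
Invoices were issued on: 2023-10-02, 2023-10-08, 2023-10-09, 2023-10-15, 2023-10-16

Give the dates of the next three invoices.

The gap pattern 6, 1, 6, 1 repeats every 2 events.
These are the Mondays and Sundays of each week.
The following Sunday is 2023-10-22.
The following Monday is 2023-10-23.
Next Sunday: 2023-10-29.

2023-10-22, 2023-10-23, 2023-10-29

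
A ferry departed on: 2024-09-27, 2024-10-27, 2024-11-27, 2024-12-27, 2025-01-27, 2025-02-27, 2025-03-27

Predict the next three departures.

The day-of-month is always 27 (30, 31, 30, 31, 31, 28 days between events).
So this recurs on the 27th of each month.
Next: April 2025 → 2025-04-27.
Next: May 2025 → 2025-05-27.
Next: June 2025 → 2025-06-27.

2025-04-27, 2025-05-27, 2025-06-27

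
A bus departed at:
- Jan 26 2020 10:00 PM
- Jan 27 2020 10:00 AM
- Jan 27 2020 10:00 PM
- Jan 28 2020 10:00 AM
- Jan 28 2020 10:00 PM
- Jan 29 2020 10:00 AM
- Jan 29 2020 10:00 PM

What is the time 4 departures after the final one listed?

Spacing: 12, 12, 12, 12, 12, 12 h — constant 12 h.
Jan 29 2020 10:00 PM + 12 h = Jan 30 2020 10:00 AM.
Jan 30 2020 10:00 AM + 12 h = Jan 30 2020 10:00 PM.
Jan 30 2020 10:00 PM + 12 h = Jan 31 2020 10:00 AM.
Jan 31 2020 10:00 AM + 12 h = Jan 31 2020 10:00 PM.

Jan 31 2020 10:00 PM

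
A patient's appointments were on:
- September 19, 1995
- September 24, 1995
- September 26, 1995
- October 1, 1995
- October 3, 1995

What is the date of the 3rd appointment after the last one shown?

October 15, 1995

The gap pattern 5, 2, 5, 2 repeats every 2 events.
These are the Tuesdays and Sundays of each week.
Next Sunday: October 8, 1995.
Next Tuesday: October 10, 1995.
The following Sunday is October 15, 1995.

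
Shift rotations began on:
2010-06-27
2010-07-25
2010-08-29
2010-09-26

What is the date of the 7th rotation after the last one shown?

2011-04-24

All Sundays; the gaps (28, 35, 28) vary with month length.
This is the last Sunday of each month.
Last Sunday of October 2010: 2010-10-31.
Last Sunday of November 2010: 2010-11-28.
December 2010 ends with Sunday 2010-12-26.
January 2011 ends with Sunday 2011-01-30.
February 2011 ends with Sunday 2011-02-27.
March 2011 ends with Sunday 2011-03-27.
April 2011 ends with Sunday 2011-04-24.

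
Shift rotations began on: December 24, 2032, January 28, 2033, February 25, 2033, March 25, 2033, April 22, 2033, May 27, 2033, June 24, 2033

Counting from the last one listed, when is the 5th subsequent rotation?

November 25, 2033

All dates are Fridays, 35, 28, 28, 28, 35, 28 days apart.
Specifically, the 4th Friday of each month.
4th Friday of July 2033: July 22, 2033.
4th Friday of August 2033: August 26, 2033.
September 2033 — 4th Friday is September 23, 2033.
4th Friday of October 2033: October 28, 2033.
4th Friday of November 2033: November 25, 2033.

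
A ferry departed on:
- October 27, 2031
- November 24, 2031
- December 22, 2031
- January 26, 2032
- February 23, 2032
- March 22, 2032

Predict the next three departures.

Gaps: 28, 28, 35, 28, 28 days — a mix of 28 and 35. Every date is a Monday.
Each is the 4th Monday of its month.
4th Monday of April 2032: April 26, 2032.
4th Monday of May 2032: May 24, 2032.
4th Monday of June 2032: June 28, 2032.

April 26, 2032; May 24, 2032; June 28, 2032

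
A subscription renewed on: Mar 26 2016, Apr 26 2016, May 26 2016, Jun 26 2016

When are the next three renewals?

Jul 26 2016, Aug 26 2016, Sep 26 2016

Gaps: 31, 30, 31 days — not constant. Every event is on the 26th of the month.
Pattern: the 26th of each month.
Next: July 2016 → Jul 26 2016.
August 2016: Aug 26 2016.
September 2016: Sep 26 2016.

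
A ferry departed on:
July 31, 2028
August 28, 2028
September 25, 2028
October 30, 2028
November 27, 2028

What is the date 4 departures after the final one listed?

March 26, 2029

Every date is a Monday; gaps 28, 28, 35, 28 days.
Each is the last Monday of its month (at least one falls on the 29th or later, ruling out '4th Monday').
December 2028 ends with Monday December 25, 2028.
Last Monday of January 2029: January 29, 2029.
February 2029 ends with Monday February 26, 2029.
Last Monday of March 2029: March 26, 2029.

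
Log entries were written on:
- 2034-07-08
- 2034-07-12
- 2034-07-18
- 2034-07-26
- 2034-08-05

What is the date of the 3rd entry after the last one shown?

The spacing grows by 2 each time: 4, 6, 8, 10 days.
Next gap: 12 days. 2034-08-05 + 12 days = 2034-08-17.
Next gap: 14 days. 2034-08-17 + 14 days = 2034-08-31.
Next gap: 16 days. 2034-08-31 + 16 days = 2034-09-16.

2034-09-16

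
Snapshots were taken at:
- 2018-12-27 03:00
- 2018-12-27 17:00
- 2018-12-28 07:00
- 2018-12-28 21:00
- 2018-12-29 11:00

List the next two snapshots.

2018-12-30 01:00, 2018-12-30 15:00

Spacing: 14, 14, 14, 14 h — constant 14 h.
2018-12-29 11:00 + 14 h = 2018-12-30 01:00.
2018-12-30 01:00 + 14 h = 2018-12-30 15:00.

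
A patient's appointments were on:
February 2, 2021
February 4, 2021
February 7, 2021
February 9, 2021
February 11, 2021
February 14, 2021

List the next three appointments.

The gap pattern 2, 3, 2, 2, 3 repeats every 3 events.
These are the Tuesdays, Thursdays and Sundays of each week.
The following Tuesday is February 16, 2021.
Next Thursday: February 18, 2021.
Next Sunday: February 21, 2021.

February 16, 2021; February 18, 2021; February 21, 2021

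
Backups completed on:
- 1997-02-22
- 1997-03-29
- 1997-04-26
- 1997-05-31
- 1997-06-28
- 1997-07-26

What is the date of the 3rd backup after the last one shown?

All Saturdays; the gaps (35, 28, 35, 28, 28) vary with month length.
This is the last Saturday of each month.
August 1997 ends with Saturday 1997-08-30.
Last Saturday of September 1997: 1997-09-27.
October 1997 ends with Saturday 1997-10-25.

1997-10-25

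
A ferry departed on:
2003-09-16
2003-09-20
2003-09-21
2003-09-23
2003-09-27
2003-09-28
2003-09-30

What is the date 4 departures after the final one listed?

2003-10-11

Every event lands on a Tuesday or Saturday or Sunday (gaps cycle 4, 1, 2, 4, 1, 2).
So the schedule is: every Tuesday, Saturday and Sunday.
Next Saturday: 2003-10-04.
Next Sunday: 2003-10-05.
The following Tuesday is 2003-10-07.
Next Saturday: 2003-10-11.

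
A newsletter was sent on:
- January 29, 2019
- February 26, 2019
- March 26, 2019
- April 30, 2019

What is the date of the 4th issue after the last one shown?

All Tuesdays; the gaps (28, 28, 35) vary with month length.
This is the last Tuesday of each month.
Last Tuesday of May 2019: May 28, 2019.
Last Tuesday of June 2019: June 25, 2019.
Last Tuesday of July 2019: July 30, 2019.
August 2019 ends with Tuesday August 27, 2019.

August 27, 2019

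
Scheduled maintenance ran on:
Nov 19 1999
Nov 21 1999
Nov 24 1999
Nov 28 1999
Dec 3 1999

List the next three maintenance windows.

Dec 9 1999, Dec 16 1999, Dec 24 1999

Intervals are 2, 3, 4, 5 days — an arithmetic progression with common difference 1.
Next gap: 6 days. Dec 3 1999 + 6 days = Dec 9 1999.
Next gap: 7 days. Dec 9 1999 + 7 days = Dec 16 1999.
Next gap: 8 days. Dec 16 1999 + 8 days = Dec 24 1999.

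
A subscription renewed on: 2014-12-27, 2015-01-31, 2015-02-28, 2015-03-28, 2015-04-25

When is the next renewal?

2015-05-30

Every date is a Saturday; gaps 35, 28, 28, 28 days.
Each is the last Saturday of its month (at least one falls on the 29th or later, ruling out '4th Saturday').
Last Saturday of May 2015: 2015-05-30.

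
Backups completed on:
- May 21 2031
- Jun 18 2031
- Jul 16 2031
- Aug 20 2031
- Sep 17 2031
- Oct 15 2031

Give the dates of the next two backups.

Nov 19 2031, Dec 17 2031

All dates are Wednesdays, 28, 28, 35, 28, 28 days apart.
Specifically, the 3rd Wednesday of each month.
November 2031 — 3rd Wednesday is Nov 19 2031.
3rd Wednesday of December 2031: Dec 17 2031.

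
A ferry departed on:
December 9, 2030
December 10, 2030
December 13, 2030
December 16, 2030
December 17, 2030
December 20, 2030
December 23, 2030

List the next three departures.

Gaps: 1, 3, 3, 1, 3, 3 days — not constant, but cyclic with period 3.
The events fall on every Monday, Tuesday and Friday.
Next Tuesday: December 24, 2030.
The following Friday is December 27, 2030.
Next Monday: December 30, 2030.

December 24, 2030; December 27, 2030; December 30, 2030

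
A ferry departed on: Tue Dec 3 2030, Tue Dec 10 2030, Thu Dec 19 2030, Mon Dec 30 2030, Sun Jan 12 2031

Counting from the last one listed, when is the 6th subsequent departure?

Mon May 12 2031

The spacing grows by 2 each time: 7, 9, 11, 13 days.
Next gap: 15 days. Sun Jan 12 2031 + 15 days = Mon Jan 27 2031.
Next gap: 17 days. Mon Jan 27 2031 + 17 days = Thu Feb 13 2031.
Next gap: 19 days. Thu Feb 13 2031 + 19 days = Tue Mar 4 2031.
Next gap: 21 days. Tue Mar 4 2031 + 21 days = Tue Mar 25 2031.
Next gap: 23 days. Tue Mar 25 2031 + 23 days = Thu Apr 17 2031.
Next gap: 25 days. Thu Apr 17 2031 + 25 days = Mon May 12 2031.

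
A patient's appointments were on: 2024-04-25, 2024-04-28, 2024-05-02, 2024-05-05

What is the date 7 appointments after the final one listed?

2024-05-30

The gap pattern 3, 4, 3 repeats every 2 events.
These are the Thursdays and Sundays of each week.
Next Thursday: 2024-05-09.
Next Sunday: 2024-05-12.
Next Thursday: 2024-05-16.
Next Sunday: 2024-05-19.
The following Thursday is 2024-05-23.
Next Sunday: 2024-05-26.
Next Thursday: 2024-05-30.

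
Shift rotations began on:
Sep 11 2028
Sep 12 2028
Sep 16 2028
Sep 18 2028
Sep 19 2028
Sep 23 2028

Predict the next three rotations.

Sep 25 2028, Sep 26 2028, Sep 30 2028

Every event lands on a Monday or Tuesday or Saturday (gaps cycle 1, 4, 2, 1, 4).
So the schedule is: every Monday, Tuesday and Saturday.
Next Monday: Sep 25 2028.
Next Tuesday: Sep 26 2028.
The following Saturday is Sep 30 2028.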